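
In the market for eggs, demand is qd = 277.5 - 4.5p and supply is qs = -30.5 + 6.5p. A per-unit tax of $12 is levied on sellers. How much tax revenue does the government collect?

Tax revenue = 15786/11

Pre-tax equilibrium: p* = 28, q* = 151.5.
Tax on sellers shifts supply to qs = -30.5 + 6.5(p − 12) = -108.5 + 6.5p.
277.5 - 4.5p = -108.5 + 6.5p gives buyer price pb = 386/11; sellers receive ps = 386/11 − 12 = 254/11.
New quantity: q = 277.5 − 4.5(386/11) = 2631/22.
Revenue = 12 × 2631/22 = 15786/11.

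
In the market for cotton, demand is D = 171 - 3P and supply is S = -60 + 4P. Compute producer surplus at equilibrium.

Producer surplus = 648

Equilibrium: 171 - 3P = -60 + 4P gives P* = 33, Q* = 72.
Supply starts at P = 15 (where S = 0).
PS = ½(33 − 15)(72) = 648.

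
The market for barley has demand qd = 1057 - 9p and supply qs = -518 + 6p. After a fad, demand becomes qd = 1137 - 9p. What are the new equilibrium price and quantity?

Original equilibrium: p* = 105, q* = 112.
New equilibrium: 1137 - 9p = -518 + 6p, so 1655 = 15p and p' = 331/3; q' = 1137 − 9(331/3) = 144.

p' = 331/3, q' = 144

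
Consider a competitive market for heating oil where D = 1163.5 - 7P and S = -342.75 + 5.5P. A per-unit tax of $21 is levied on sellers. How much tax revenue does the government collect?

Tax revenue = 5361.72

Pre-tax equilibrium: P* = 120.5, Q* = 320.
Tax on sellers shifts supply to S = -342.75 + 5.5(P − 21) = -458.25 + 5.5P.
1163.5 - 7P = -458.25 + 5.5P gives buyer price Pb = 129.74; sellers receive Ps = 129.74 − 21 = 108.74.
New quantity: Q = 1163.5 − 7(129.74) = 255.32.
Revenue = 21 × 255.32 = 5361.72.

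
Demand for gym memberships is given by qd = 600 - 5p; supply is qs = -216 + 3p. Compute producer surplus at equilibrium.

Producer surplus = 1350

Equilibrium: 600 - 5p = -216 + 3p gives p* = 102, q* = 90.
Supply starts at p = 72 (where qs = 0).
PS = ½(102 − 72)(90) = 1350.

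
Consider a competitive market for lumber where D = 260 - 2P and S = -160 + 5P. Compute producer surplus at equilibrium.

Producer surplus = 1960

Equilibrium: 260 - 2P = -160 + 5P gives P* = 60, Q* = 140.
Supply starts at P = 32 (where S = 0).
PS = ½(60 − 32)(140) = 1960.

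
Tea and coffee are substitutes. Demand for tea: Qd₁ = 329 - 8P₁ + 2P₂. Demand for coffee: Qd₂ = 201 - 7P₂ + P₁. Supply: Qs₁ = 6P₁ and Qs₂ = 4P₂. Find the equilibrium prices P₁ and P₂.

P₁ = 4021/152, P₂ = 3143/152

Market 1: 329 - 8P₁ + 2P₂ = 6P₁ → 14P₁ - 2P₂ = 329.
Market 2: 11P₂ - P₁ = 201.
Eliminating P₂: 11×(1) + 2×(2) gives 152P₁ = 4021, so P₁ = 4021/152.
Back-substitute into (2): P₂ = (201 + 1×4021/152) / 11 = 3143/152.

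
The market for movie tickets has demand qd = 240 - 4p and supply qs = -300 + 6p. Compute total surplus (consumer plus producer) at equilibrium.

Equilibrium: 240 - 4p = -300 + 6p gives p* = 54, q* = 24.
Demand choke price: p = 60; supply starts at p = 50.
CS = ½(60 − 54)(24) = 72; PS = ½(54 − 50)(24) = 48.

Total surplus = 120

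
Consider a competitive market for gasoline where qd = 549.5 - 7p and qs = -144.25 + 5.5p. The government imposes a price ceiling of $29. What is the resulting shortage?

Equilibrium price would be p* = 55.5, so the ceiling at 29 binds.
At p = 29: qd = 549.5 − 7(29) = 346.5, qs = -144.25 + 5.5(29) = 15.25.
Shortage = 346.5 − 15.25 = 331.25.

Shortage = 331.25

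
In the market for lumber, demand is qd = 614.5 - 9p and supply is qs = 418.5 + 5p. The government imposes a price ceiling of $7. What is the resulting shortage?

Equilibrium price would be p* = 14, so the ceiling at 7 binds.
At p = 7: qd = 614.5 − 9(7) = 551.5, qs = 418.5 + 5(7) = 453.5.
Shortage = 551.5 − 453.5 = 98.

Shortage = 98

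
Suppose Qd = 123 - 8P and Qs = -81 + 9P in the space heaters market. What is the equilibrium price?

P* = 12

Set Qd = Qs: 123 - 8P = -81 + 9P.
204 = 17P, so P* = 12.
Q* = 123 − 8(12) = 27.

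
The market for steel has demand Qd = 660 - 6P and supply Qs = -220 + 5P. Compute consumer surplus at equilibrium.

Consumer surplus = 2700

Equilibrium: 660 - 6P = -220 + 5P gives P* = 80, Q* = 180.
Demand choke price (Qd = 0): P = 110.
CS = ½(110 − 80)(180) = 2700.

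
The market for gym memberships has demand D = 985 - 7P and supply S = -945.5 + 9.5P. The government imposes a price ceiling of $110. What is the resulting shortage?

Shortage = 115.5

Equilibrium price would be P* = 117, so the ceiling at 110 binds.
At P = 110: D = 985 − 7(110) = 215, S = -945.5 + 9.5(110) = 99.5.
Shortage = 215 − 99.5 = 115.5.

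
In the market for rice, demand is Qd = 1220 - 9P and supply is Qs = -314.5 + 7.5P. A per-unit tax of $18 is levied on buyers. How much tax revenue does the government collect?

Tax revenue = 61254/11

Pre-tax equilibrium: P* = 93, Q* = 383.
Tax on buyers shifts demand to Qd = 1220 − 9(P + 18) = 1058 - 9P.
1058 - 9P = -314.5 + 7.5P gives seller price Ps = 915/11; buyers pay Pb = 915/11 + 18 = 1113/11.
New quantity: Q = 1220 − 9(1113/11) = 3403/11.
Revenue = 18 × 3403/11 = 61254/11.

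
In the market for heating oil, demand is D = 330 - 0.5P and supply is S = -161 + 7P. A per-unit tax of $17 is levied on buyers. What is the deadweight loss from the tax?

Deadweight loss = 2023/30

Pre-tax equilibrium: P* = 982/15, Q* = 4459/15.
Tax on buyers shifts demand to D = 330 − 0.5(P + 17) = 321.5 - 0.5P.
321.5 - 0.5P = -161 + 7P gives seller price Ps = 193/3; buyers pay Pb = 193/3 + 17 = 244/3.
New quantity: Q = 330 − 0.5(244/3) = 868/3.
DWL = ½ × 17 × (4459/15 − 868/3) = 2023/30.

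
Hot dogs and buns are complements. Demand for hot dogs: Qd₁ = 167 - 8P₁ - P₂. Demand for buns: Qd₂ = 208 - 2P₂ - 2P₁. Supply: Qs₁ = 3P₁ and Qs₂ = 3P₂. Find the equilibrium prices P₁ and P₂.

Market 1: 167 - 8P₁ - P₂ = 3P₁ → 11P₁ + P₂ = 167.
Market 2: 5P₂ + 2P₁ = 208.
Eliminating P₂: 5×(1) − 1×(2) gives 53P₁ = 627, so P₁ = 627/53.
Back-substitute into (2): P₂ = (208 − 2×627/53) / 5 = 1954/53.

P₁ = 627/53, P₂ = 1954/53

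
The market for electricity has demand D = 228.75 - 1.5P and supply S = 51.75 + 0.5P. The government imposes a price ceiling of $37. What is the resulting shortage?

Equilibrium price would be P* = 88.5, so the ceiling at 37 binds.
At P = 37: D = 228.75 − 1.5(37) = 173.25, S = 51.75 + 0.5(37) = 70.25.
Shortage = 173.25 − 70.25 = 103.

Shortage = 103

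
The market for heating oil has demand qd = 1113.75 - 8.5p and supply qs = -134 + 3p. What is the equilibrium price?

Set qd = qs: 1113.75 - 8.5p = -134 + 3p.
1247.75 = 11.5p, so p* = 108.5.
q* = 1113.75 − 8.5(108.5) = 191.5.

p* = 108.5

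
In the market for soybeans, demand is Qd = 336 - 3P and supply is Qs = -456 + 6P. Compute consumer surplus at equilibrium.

Equilibrium: 336 - 3P = -456 + 6P gives P* = 88, Q* = 72.
Demand choke price (Qd = 0): P = 112.
CS = ½(112 − 88)(72) = 864.

Consumer surplus = 864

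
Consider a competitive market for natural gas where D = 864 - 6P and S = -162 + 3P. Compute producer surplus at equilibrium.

Equilibrium: 864 - 6P = -162 + 3P gives P* = 114, Q* = 180.
Supply starts at P = 54 (where S = 0).
PS = ½(114 − 54)(180) = 5400.

Producer surplus = 5400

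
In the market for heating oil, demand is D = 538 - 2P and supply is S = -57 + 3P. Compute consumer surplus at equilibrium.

Equilibrium: 538 - 2P = -57 + 3P gives P* = 119, Q* = 300.
Demand choke price (D = 0): P = 269.
CS = ½(269 − 119)(300) = 22500.

Consumer surplus = 22500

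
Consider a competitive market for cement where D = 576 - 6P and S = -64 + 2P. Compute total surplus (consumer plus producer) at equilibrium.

Total surplus = 3072

Equilibrium: 576 - 6P = -64 + 2P gives P* = 80, Q* = 96.
Demand choke price: P = 96; supply starts at P = 32.
CS = ½(96 − 80)(96) = 768; PS = ½(80 − 32)(96) = 2304.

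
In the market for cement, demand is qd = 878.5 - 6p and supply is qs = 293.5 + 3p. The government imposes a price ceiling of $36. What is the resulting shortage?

Equilibrium price would be p* = 65, so the ceiling at 36 binds.
At p = 36: qd = 878.5 − 6(36) = 662.5, qs = 293.5 + 3(36) = 401.5.
Shortage = 662.5 − 401.5 = 261.

Shortage = 261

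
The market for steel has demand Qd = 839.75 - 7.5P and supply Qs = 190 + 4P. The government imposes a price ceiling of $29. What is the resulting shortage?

Equilibrium price would be P* = 56.5, so the ceiling at 29 binds.
At P = 29: Qd = 839.75 − 7.5(29) = 622.25, Qs = 190 + 4(29) = 306.
Shortage = 622.25 − 306 = 316.25.

Shortage = 316.25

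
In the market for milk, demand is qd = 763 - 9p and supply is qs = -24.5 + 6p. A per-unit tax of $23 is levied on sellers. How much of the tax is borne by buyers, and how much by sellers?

Buyers bear $9.2, sellers bear $13.8

Pre-tax equilibrium: p* = 52.5, q* = 290.5.
Tax on sellers shifts supply to qs = -24.5 + 6(p − 23) = -162.5 + 6p.
763 - 9p = -162.5 + 6p gives buyer price pb = 61.7; sellers receive ps = 61.7 − 23 = 38.7.
New quantity: q = 763 − 9(61.7) = 207.7.
Buyer burden = 61.7 − 52.5 = 9.2; seller burden = 52.5 − 38.7 = 13.8.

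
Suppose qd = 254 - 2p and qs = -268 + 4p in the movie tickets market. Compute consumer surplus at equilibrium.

Equilibrium: 254 - 2p = -268 + 4p gives p* = 87, q* = 80.
Demand choke price (qd = 0): p = 127.
CS = ½(127 − 87)(80) = 1600.

Consumer surplus = 1600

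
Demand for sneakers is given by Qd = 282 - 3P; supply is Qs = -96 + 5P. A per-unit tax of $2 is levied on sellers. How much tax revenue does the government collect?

Pre-tax equilibrium: P* = 47.25, Q* = 140.25.
Tax on sellers shifts supply to Qs = -96 + 5(P − 2) = -106 + 5P.
282 - 3P = -106 + 5P gives buyer price Pb = 48.5; sellers receive Ps = 48.5 − 2 = 46.5.
New quantity: Q = 282 − 3(48.5) = 136.5.
Revenue = 2 × 136.5 = 273.

Tax revenue = 273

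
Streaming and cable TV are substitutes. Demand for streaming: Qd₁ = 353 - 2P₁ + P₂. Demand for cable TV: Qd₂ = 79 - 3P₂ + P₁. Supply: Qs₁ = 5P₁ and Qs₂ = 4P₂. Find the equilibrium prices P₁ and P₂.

Market 1: 353 - 2P₁ + P₂ = 5P₁ → 7P₁ - P₂ = 353.
Market 2: 7P₂ - P₁ = 79.
Eliminating P₂: 7×(1) + 1×(2) gives 48P₁ = 2550, so P₁ = 53.125.
Back-substitute into (2): P₂ = (79 + 1×53.125) / 7 = 18.875.

P₁ = 53.125, P₂ = 18.875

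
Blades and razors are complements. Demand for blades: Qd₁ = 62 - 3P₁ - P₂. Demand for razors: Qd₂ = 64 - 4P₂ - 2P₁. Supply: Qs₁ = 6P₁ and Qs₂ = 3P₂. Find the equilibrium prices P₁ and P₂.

P₁ = 370/61, P₂ = 452/61

Market 1: 62 - 3P₁ - P₂ = 6P₁ → 9P₁ + P₂ = 62.
Market 2: 7P₂ + 2P₁ = 64.
Eliminating P₂: 7×(1) − 1×(2) gives 61P₁ = 370, so P₁ = 370/61.
Back-substitute into (2): P₂ = (64 − 2×370/61) / 7 = 452/61.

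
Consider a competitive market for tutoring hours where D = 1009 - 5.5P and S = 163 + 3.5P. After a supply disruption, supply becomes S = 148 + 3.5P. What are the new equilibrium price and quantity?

P' = 287/3, Q' = 2897/6

Original equilibrium: P* = 94, Q* = 492.
New equilibrium: 1009 - 5.5P = 148 + 3.5P, so 861 = 9P and P' = 287/3; Q' = 1009 − 5.5(287/3) = 2897/6.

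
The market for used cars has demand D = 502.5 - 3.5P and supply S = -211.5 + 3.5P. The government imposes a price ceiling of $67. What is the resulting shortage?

Equilibrium price would be P* = 102, so the ceiling at 67 binds.
At P = 67: D = 502.5 − 3.5(67) = 268, S = -211.5 + 3.5(67) = 23.
Shortage = 268 − 23 = 245.

Shortage = 245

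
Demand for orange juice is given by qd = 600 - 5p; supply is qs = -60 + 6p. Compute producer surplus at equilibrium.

Equilibrium: 600 - 5p = -60 + 6p gives p* = 60, q* = 300.
Supply starts at p = 10 (where qs = 0).
PS = ½(60 − 10)(300) = 7500.

Producer surplus = 7500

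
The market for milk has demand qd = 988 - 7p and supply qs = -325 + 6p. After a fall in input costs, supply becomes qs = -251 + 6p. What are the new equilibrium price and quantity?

Original equilibrium: p* = 101, q* = 281.
New equilibrium: 988 - 7p = -251 + 6p, so 1239 = 13p and p' = 1239/13; q' = 988 − 7(1239/13) = 4171/13.

p' = 1239/13, q' = 4171/13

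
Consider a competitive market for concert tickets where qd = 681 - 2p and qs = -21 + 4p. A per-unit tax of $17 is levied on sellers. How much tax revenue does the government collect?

Pre-tax equilibrium: p* = 117, q* = 447.
Tax on sellers shifts supply to qs = -21 + 4(p − 17) = -89 + 4p.
681 - 2p = -89 + 4p gives buyer price pb = 385/3; sellers receive ps = 385/3 − 17 = 334/3.
New quantity: q = 681 − 2(385/3) = 1273/3.
Revenue = 17 × 1273/3 = 21641/3.

Tax revenue = 21641/3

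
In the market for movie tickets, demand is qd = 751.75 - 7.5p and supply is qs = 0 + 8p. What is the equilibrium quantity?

Set qd = qs: 751.75 - 7.5p = 0 + 8p.
751.75 = 15.5p, so p* = 48.5.
q* = 751.75 − 7.5(48.5) = 388.

q* = 388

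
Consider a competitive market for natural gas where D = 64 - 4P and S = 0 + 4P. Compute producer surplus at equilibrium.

Equilibrium: 64 - 4P = 0 + 4P gives P* = 8, Q* = 32.
Supply starts at P = 0 (where S = 0).
PS = ½(8 − 0)(32) = 128.

Producer surplus = 128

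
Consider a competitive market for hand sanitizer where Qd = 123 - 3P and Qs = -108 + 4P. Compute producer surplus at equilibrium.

Producer surplus = 72

Equilibrium: 123 - 3P = -108 + 4P gives P* = 33, Q* = 24.
Supply starts at P = 27 (where Qs = 0).
PS = ½(33 − 27)(24) = 72.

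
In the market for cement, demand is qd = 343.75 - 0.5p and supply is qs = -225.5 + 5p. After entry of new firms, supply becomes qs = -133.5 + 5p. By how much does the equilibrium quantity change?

Original equilibrium: p* = 103.5, q* = 292.
New equilibrium: 343.75 - 0.5p = -133.5 + 5p, so 477.25 = 5.5p and p' = 1909/22; q' = 343.75 − 0.5(1909/22) = 3304/11.
Change in quantity: 3304/11 − 292 = 92/11.

Δq = 92/11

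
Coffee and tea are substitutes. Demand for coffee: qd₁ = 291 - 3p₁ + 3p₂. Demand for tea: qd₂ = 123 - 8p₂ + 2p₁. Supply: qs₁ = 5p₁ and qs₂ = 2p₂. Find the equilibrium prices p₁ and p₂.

p₁ = 3279/74, p₂ = 783/37

Market 1: 291 - 3p₁ + 3p₂ = 5p₁ → 8p₁ - 3p₂ = 291.
Market 2: 10p₂ - 2p₁ = 123.
Eliminating p₂: 10×(1) + 3×(2) gives 74p₁ = 3279, so p₁ = 3279/74.
Back-substitute into (2): p₂ = (123 + 2×3279/74) / 10 = 783/37.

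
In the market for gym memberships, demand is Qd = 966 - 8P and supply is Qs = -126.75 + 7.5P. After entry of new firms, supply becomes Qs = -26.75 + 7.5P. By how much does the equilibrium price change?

ΔP = -200/31

Original equilibrium: P* = 70.5, Q* = 402.
New equilibrium: 966 - 8P = -26.75 + 7.5P, so 992.75 = 15.5P and P' = 3971/62; Q' = 966 − 8(3971/62) = 14062/31.
Change in price: 3971/62 − 70.5 = -200/31.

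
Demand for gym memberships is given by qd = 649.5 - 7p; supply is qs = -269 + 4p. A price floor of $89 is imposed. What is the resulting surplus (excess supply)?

Equilibrium price would be p* = 83.5, so the floor at 89 binds.
At p = 89: qd = 26.5, qs = 87.
Surplus = 87 − 26.5 = 60.5.

Surplus = 60.5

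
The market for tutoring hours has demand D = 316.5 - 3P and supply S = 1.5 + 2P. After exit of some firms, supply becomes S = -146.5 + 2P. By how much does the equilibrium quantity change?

ΔQ = -88.8

Original equilibrium: P* = 63, Q* = 127.5.
New equilibrium: 316.5 - 3P = -146.5 + 2P, so 463 = 5P and P' = 92.6; Q' = 316.5 − 3(92.6) = 38.7.
Change in quantity: 38.7 − 127.5 = -88.8.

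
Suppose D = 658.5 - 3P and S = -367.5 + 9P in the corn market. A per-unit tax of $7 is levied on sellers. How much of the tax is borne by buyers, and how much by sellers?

Buyers bear $5.25, sellers bear $1.75

Pre-tax equilibrium: P* = 85.5, Q* = 402.
Tax on sellers shifts supply to S = -367.5 + 9(P − 7) = -430.5 + 9P.
658.5 - 3P = -430.5 + 9P gives buyer price Pb = 90.75; sellers receive Ps = 90.75 − 7 = 83.75.
New quantity: Q = 658.5 − 3(90.75) = 386.25.
Buyer burden = 90.75 − 85.5 = 5.25; seller burden = 85.5 − 83.75 = 1.75.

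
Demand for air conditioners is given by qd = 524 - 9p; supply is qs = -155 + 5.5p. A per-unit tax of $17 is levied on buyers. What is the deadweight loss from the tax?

Pre-tax equilibrium: p* = 1358/29, q* = 2974/29.
Tax on buyers shifts demand to qd = 524 − 9(p + 17) = 371 - 9p.
371 - 9p = -155 + 5.5p gives seller price ps = 1052/29; buyers pay pb = 1052/29 + 17 = 1545/29.
New quantity: q = 524 − 9(1545/29) = 1291/29.
DWL = ½ × 17 × (2974/29 − 1291/29) = 28611/58.

Deadweight loss = 28611/58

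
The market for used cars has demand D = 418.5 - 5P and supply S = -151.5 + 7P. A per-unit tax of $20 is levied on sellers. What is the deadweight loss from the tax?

Deadweight loss = 1750/3

Pre-tax equilibrium: P* = 47.5, Q* = 181.
Tax on sellers shifts supply to S = -151.5 + 7(P − 20) = -291.5 + 7P.
418.5 - 5P = -291.5 + 7P gives buyer price Pb = 355/6; sellers receive Ps = 355/6 − 20 = 235/6.
New quantity: Q = 418.5 − 5(355/6) = 368/3.
DWL = ½ × 20 × (181 − 368/3) = 1750/3.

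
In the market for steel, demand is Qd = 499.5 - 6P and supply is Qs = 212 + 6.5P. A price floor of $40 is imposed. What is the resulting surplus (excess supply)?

Surplus = 212.5

Equilibrium price would be P* = 23, so the floor at 40 binds.
At P = 40: Qd = 259.5, Qs = 472.
Surplus = 472 − 259.5 = 212.5.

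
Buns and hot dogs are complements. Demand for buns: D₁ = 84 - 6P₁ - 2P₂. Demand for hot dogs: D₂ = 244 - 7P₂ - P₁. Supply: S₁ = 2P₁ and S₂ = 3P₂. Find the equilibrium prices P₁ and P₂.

Market 1: 84 - 6P₁ - 2P₂ = 2P₁ → 8P₁ + 2P₂ = 84.
Market 2: 10P₂ + P₁ = 244.
Eliminating P₂: 10×(1) − 2×(2) gives 78P₁ = 352, so P₁ = 176/39.
Back-substitute into (2): P₂ = (244 − 1×176/39) / 10 = 934/39.

P₁ = 176/39, P₂ = 934/39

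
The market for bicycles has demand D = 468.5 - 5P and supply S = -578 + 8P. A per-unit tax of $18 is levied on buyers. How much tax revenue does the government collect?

Pre-tax equilibrium: P* = 80.5, Q* = 66.
Tax on buyers shifts demand to D = 468.5 − 5(P + 18) = 378.5 - 5P.
378.5 - 5P = -578 + 8P gives seller price Ps = 1913/26; buyers pay Pb = 1913/26 + 18 = 2381/26.
New quantity: Q = 468.5 − 5(2381/26) = 138/13.
Revenue = 18 × 138/13 = 2484/13.

Tax revenue = 2484/13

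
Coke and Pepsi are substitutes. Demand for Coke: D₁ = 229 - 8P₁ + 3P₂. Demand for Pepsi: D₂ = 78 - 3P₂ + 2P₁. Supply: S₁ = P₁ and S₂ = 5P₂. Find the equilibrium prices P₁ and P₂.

Market 1: 229 - 8P₁ + 3P₂ = P₁ → 9P₁ - 3P₂ = 229.
Market 2: 8P₂ - 2P₁ = 78.
Eliminating P₂: 8×(1) + 3×(2) gives 66P₁ = 2066, so P₁ = 1033/33.
Back-substitute into (2): P₂ = (78 + 2×1033/33) / 8 = 580/33.

P₁ = 1033/33, P₂ = 580/33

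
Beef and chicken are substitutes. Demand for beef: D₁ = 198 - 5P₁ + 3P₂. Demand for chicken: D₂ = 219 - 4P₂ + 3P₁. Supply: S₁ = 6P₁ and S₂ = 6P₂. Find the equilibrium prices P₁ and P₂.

Market 1: 198 - 5P₁ + 3P₂ = 6P₁ → 11P₁ - 3P₂ = 198.
Market 2: 10P₂ - 3P₁ = 219.
Eliminating P₂: 10×(1) + 3×(2) gives 101P₁ = 2637, so P₁ = 2637/101.
Back-substitute into (2): P₂ = (219 + 3×2637/101) / 10 = 3003/101.

P₁ = 2637/101, P₂ = 3003/101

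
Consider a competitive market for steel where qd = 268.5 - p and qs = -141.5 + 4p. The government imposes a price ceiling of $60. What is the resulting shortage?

Shortage = 110

Equilibrium price would be p* = 82, so the ceiling at 60 binds.
At p = 60: qd = 268.5 − 1(60) = 208.5, qs = -141.5 + 4(60) = 98.5.
Shortage = 208.5 − 98.5 = 110.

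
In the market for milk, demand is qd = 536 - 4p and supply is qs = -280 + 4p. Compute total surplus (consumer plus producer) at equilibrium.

Total surplus = 4096

Equilibrium: 536 - 4p = -280 + 4p gives p* = 102, q* = 128.
Demand choke price: p = 134; supply starts at p = 70.
CS = ½(134 − 102)(128) = 2048; PS = ½(102 − 70)(128) = 2048.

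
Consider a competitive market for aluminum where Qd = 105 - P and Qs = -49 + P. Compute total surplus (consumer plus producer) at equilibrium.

Total surplus = 784

Equilibrium: 105 - P = -49 + P gives P* = 77, Q* = 28.
Demand choke price: P = 105; supply starts at P = 49.
CS = ½(105 − 77)(28) = 392; PS = ½(77 − 49)(28) = 392.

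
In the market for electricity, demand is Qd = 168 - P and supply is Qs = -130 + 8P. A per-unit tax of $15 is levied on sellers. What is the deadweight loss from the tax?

Deadweight loss = 100

Pre-tax equilibrium: P* = 298/9, Q* = 1214/9.
Tax on sellers shifts supply to Qs = -130 + 8(P − 15) = -250 + 8P.
168 - P = -250 + 8P gives buyer price Pb = 418/9; sellers receive Ps = 418/9 − 15 = 283/9.
New quantity: Q = 168 − 1(418/9) = 1094/9.
DWL = ½ × 15 × (1214/9 − 1094/9) = 100.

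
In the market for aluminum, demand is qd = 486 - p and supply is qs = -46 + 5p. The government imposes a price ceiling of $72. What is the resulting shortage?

Equilibrium price would be p* = 266/3, so the ceiling at 72 binds.
At p = 72: qd = 486 − 1(72) = 414, qs = -46 + 5(72) = 314.
Shortage = 414 − 314 = 100.

Shortage = 100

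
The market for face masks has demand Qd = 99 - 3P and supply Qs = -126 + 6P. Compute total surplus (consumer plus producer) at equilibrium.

Equilibrium: 99 - 3P = -126 + 6P gives P* = 25, Q* = 24.
Demand choke price: P = 33; supply starts at P = 21.
CS = ½(33 − 25)(24) = 96; PS = ½(25 − 21)(24) = 48.

Total surplus = 144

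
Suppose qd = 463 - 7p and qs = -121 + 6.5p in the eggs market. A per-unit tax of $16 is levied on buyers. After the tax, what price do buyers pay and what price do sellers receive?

Buyers pay 1376/27, sellers receive 944/27

Pre-tax equilibrium: p* = 1168/27, q* = 4325/27.
Tax on buyers shifts demand to qd = 463 − 7(p + 16) = 351 - 7p.
351 - 7p = -121 + 6.5p gives seller price ps = 944/27; buyers pay pb = 944/27 + 16 = 1376/27.
New quantity: q = 463 − 7(1376/27) = 2869/27.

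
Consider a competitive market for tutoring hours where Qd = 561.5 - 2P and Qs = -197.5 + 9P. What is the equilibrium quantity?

Set Qd = Qs: 561.5 - 2P = -197.5 + 9P.
759 = 11P, so P* = 69.
Q* = 561.5 − 2(69) = 423.5.

Q* = 423.5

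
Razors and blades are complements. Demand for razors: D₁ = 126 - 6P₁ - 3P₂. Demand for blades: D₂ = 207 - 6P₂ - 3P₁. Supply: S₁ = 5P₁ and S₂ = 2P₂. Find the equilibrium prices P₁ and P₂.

Market 1: 126 - 6P₁ - 3P₂ = 5P₁ → 11P₁ + 3P₂ = 126.
Market 2: 8P₂ + 3P₁ = 207.
Eliminating P₂: 8×(1) − 3×(2) gives 79P₁ = 387, so P₁ = 387/79.
Back-substitute into (2): P₂ = (207 − 3×387/79) / 8 = 1899/79.

P₁ = 387/79, P₂ = 1899/79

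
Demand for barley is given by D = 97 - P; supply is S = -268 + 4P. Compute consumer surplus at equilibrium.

Consumer surplus = 288

Equilibrium: 97 - P = -268 + 4P gives P* = 73, Q* = 24.
Demand choke price (D = 0): P = 97.
CS = ½(97 − 73)(24) = 288.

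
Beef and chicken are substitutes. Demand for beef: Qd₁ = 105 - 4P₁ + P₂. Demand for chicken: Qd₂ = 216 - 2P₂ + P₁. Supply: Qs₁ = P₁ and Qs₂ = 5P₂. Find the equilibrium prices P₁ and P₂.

P₁ = 951/34, P₂ = 1185/34

Market 1: 105 - 4P₁ + P₂ = P₁ → 5P₁ - P₂ = 105.
Market 2: 7P₂ - P₁ = 216.
Eliminating P₂: 7×(1) + 1×(2) gives 34P₁ = 951, so P₁ = 951/34.
Back-substitute into (2): P₂ = (216 + 1×951/34) / 7 = 1185/34.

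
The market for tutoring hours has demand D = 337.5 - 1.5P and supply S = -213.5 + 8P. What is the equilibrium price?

P* = 58

Set D = S: 337.5 - 1.5P = -213.5 + 8P.
551 = 9.5P, so P* = 58.
Q* = 337.5 − 1.5(58) = 250.5.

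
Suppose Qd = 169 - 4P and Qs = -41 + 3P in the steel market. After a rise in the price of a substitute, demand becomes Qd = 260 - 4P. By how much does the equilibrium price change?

Original equilibrium: P* = 30, Q* = 49.
New equilibrium: 260 - 4P = -41 + 3P, so 301 = 7P and P' = 43; Q' = 260 − 4(43) = 88.
Change in price: 43 − 30 = 13.

ΔP = 13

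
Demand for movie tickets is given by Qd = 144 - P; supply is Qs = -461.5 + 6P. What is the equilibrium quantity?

Set Qd = Qs: 144 - P = -461.5 + 6P.
605.5 = 7P, so P* = 86.5.
Q* = 144 − 1(86.5) = 57.5.

Q* = 57.5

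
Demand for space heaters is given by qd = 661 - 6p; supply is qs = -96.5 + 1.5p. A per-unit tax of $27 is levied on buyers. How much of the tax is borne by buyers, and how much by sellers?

Buyers bear $5.4, sellers bear $21.6

Pre-tax equilibrium: p* = 101, q* = 55.
Tax on buyers shifts demand to qd = 661 − 6(p + 27) = 499 - 6p.
499 - 6p = -96.5 + 1.5p gives seller price ps = 79.4; buyers pay pb = 79.4 + 27 = 106.4.
New quantity: q = 661 − 6(106.4) = 22.6.
Buyer burden = 106.4 − 101 = 5.4; seller burden = 101 − 79.4 = 21.6.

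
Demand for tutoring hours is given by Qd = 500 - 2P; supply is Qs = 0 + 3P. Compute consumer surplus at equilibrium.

Consumer surplus = 22500

Equilibrium: 500 - 2P = 0 + 3P gives P* = 100, Q* = 300.
Demand choke price (Qd = 0): P = 250.
CS = ½(250 − 100)(300) = 22500.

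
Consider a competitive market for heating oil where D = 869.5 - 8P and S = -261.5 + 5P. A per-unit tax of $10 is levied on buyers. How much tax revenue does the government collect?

Tax revenue = 18555/13

Pre-tax equilibrium: P* = 87, Q* = 173.5.
Tax on buyers shifts demand to D = 869.5 − 8(P + 10) = 789.5 - 8P.
789.5 - 8P = -261.5 + 5P gives seller price Ps = 1051/13; buyers pay Pb = 1051/13 + 10 = 1181/13.
New quantity: Q = 869.5 − 8(1181/13) = 3711/26.
Revenue = 10 × 3711/26 = 18555/13.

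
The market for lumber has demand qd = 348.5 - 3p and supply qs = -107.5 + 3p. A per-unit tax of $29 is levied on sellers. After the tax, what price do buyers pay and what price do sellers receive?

Buyers pay $90.5, sellers receive $61.5

Pre-tax equilibrium: p* = 76, q* = 120.5.
Tax on sellers shifts supply to qs = -107.5 + 3(p − 29) = -194.5 + 3p.
348.5 - 3p = -194.5 + 3p gives buyer price pb = 90.5; sellers receive ps = 90.5 − 29 = 61.5.
New quantity: q = 348.5 − 3(90.5) = 77.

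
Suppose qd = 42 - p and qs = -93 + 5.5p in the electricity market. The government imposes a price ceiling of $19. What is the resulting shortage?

Shortage = 11.5

Equilibrium price would be p* = 270/13, so the ceiling at 19 binds.
At p = 19: qd = 42 − 1(19) = 23, qs = -93 + 5.5(19) = 11.5.
Shortage = 23 − 11.5 = 11.5.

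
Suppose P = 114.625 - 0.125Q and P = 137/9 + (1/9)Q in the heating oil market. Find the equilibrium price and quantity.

P* = 62, Q* = 421

Set the two price expressions equal: 114.625 - 0.125Q = 137/9 + (1/9)Q.
7157/72 = (17/72)Q, so Q* = 421.
P* = 114.625 − (0.125)(421) = 62.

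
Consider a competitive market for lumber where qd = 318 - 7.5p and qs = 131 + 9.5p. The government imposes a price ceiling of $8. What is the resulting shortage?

Equilibrium price would be p* = 11, so the ceiling at 8 binds.
At p = 8: qd = 318 − 7.5(8) = 258, qs = 131 + 9.5(8) = 207.
Shortage = 258 − 207 = 51.

Shortage = 51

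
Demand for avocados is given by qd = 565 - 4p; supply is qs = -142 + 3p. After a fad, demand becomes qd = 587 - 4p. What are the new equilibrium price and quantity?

Original equilibrium: p* = 101, q* = 161.
New equilibrium: 587 - 4p = -142 + 3p, so 729 = 7p and p' = 729/7; q' = 587 − 4(729/7) = 1193/7.

p' = 729/7, q' = 1193/7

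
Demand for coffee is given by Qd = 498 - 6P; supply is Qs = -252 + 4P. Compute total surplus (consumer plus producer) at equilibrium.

Equilibrium: 498 - 6P = -252 + 4P gives P* = 75, Q* = 48.
Demand choke price: P = 83; supply starts at P = 63.
CS = ½(83 − 75)(48) = 192; PS = ½(75 − 63)(48) = 288.

Total surplus = 480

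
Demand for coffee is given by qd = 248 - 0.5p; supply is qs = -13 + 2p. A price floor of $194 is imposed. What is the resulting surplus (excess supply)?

Surplus = 224

Equilibrium price would be p* = 104.4, so the floor at 194 binds.
At p = 194: qd = 151, qs = 375.
Surplus = 375 − 151 = 224.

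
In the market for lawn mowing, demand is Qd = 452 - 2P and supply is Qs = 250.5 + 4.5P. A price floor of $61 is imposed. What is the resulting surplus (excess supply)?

Equilibrium price would be P* = 31, so the floor at 61 binds.
At P = 61: Qd = 330, Qs = 525.
Surplus = 525 − 330 = 195.

Surplus = 195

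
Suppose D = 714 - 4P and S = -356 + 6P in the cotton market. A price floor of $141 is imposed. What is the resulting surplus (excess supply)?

Surplus = 340

Equilibrium price would be P* = 107, so the floor at 141 binds.
At P = 141: D = 150, S = 490.
Surplus = 490 − 150 = 340.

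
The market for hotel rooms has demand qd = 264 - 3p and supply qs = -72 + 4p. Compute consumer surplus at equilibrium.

Consumer surplus = 2400

Equilibrium: 264 - 3p = -72 + 4p gives p* = 48, q* = 120.
Demand choke price (qd = 0): p = 88.
CS = ½(88 − 48)(120) = 2400.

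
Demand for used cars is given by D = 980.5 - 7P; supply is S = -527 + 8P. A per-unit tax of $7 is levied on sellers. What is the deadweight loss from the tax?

Deadweight loss = 1372/15

Pre-tax equilibrium: P* = 100.5, Q* = 277.
Tax on sellers shifts supply to S = -527 + 8(P − 7) = -583 + 8P.
980.5 - 7P = -583 + 8P gives buyer price Pb = 3127/30; sellers receive Ps = 3127/30 − 7 = 2917/30.
New quantity: Q = 980.5 − 7(3127/30) = 3763/15.
DWL = ½ × 7 × (277 − 3763/15) = 1372/15.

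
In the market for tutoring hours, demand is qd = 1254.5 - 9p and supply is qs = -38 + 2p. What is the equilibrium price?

p* = 117.5

Set qd = qs: 1254.5 - 9p = -38 + 2p.
1292.5 = 11p, so p* = 117.5.
q* = 1254.5 − 9(117.5) = 197.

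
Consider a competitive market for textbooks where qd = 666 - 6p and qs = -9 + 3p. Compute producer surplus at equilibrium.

Equilibrium: 666 - 6p = -9 + 3p gives p* = 75, q* = 216.
Supply starts at p = 3 (where qs = 0).
PS = ½(75 − 3)(216) = 7776.

Producer surplus = 7776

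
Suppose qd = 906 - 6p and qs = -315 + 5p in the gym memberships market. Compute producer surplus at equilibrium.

Equilibrium: 906 - 6p = -315 + 5p gives p* = 111, q* = 240.
Supply starts at p = 63 (where qs = 0).
PS = ½(111 − 63)(240) = 5760.

Producer surplus = 5760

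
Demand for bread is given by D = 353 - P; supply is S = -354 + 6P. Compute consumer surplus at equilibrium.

Equilibrium: 353 - P = -354 + 6P gives P* = 101, Q* = 252.
Demand choke price (D = 0): P = 353.
CS = ½(353 − 101)(252) = 31752.

Consumer surplus = 31752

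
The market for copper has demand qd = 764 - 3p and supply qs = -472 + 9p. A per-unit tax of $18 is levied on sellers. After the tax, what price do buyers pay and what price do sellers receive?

Buyers pay $116.5, sellers receive $98.5

Pre-tax equilibrium: p* = 103, q* = 455.
Tax on sellers shifts supply to qs = -472 + 9(p − 18) = -634 + 9p.
764 - 3p = -634 + 9p gives buyer price pb = 116.5; sellers receive ps = 116.5 − 18 = 98.5.
New quantity: q = 764 − 3(116.5) = 414.5.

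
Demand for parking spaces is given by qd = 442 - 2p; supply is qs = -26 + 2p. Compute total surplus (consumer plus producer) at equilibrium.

Equilibrium: 442 - 2p = -26 + 2p gives p* = 117, q* = 208.
Demand choke price: p = 221; supply starts at p = 13.
CS = ½(221 − 117)(208) = 10816; PS = ½(117 − 13)(208) = 10816.

Total surplus = 21632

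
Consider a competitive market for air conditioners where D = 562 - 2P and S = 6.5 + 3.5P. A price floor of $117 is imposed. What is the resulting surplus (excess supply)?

Equilibrium price would be P* = 101, so the floor at 117 binds.
At P = 117: D = 328, S = 416.
Surplus = 416 − 328 = 88.

Surplus = 88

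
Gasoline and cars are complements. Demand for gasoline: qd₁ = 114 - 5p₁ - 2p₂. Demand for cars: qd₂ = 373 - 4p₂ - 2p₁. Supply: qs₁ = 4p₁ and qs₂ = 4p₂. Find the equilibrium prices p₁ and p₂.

Market 1: 114 - 5p₁ - 2p₂ = 4p₁ → 9p₁ + 2p₂ = 114.
Market 2: 8p₂ + 2p₁ = 373.
Eliminating p₂: 8×(1) − 2×(2) gives 68p₁ = 166, so p₁ = 83/34.
Back-substitute into (2): p₂ = (373 − 2×83/34) / 8 = 3129/68.

p₁ = 83/34, p₂ = 3129/68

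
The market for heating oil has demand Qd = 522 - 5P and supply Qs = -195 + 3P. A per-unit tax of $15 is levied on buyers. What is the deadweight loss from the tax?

Pre-tax equilibrium: P* = 89.625, Q* = 73.875.
Tax on buyers shifts demand to Qd = 522 − 5(P + 15) = 447 - 5P.
447 - 5P = -195 + 3P gives seller price Ps = 80.25; buyers pay Pb = 80.25 + 15 = 95.25.
New quantity: Q = 522 − 5(95.25) = 45.75.
DWL = ½ × 15 × (73.875 − 45.75) = 210.9375.

Deadweight loss = 210.9375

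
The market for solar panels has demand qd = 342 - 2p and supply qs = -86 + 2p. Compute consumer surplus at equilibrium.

Equilibrium: 342 - 2p = -86 + 2p gives p* = 107, q* = 128.
Demand choke price (qd = 0): p = 171.
CS = ½(171 − 107)(128) = 4096.

Consumer surplus = 4096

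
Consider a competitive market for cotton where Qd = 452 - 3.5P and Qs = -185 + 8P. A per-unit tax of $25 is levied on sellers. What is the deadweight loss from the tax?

Pre-tax equilibrium: P* = 1274/23, Q* = 5937/23.
Tax on sellers shifts supply to Qs = -185 + 8(P − 25) = -385 + 8P.
452 - 3.5P = -385 + 8P gives buyer price Pb = 1674/23; sellers receive Ps = 1674/23 − 25 = 1099/23.
New quantity: Q = 452 − 3.5(1674/23) = 4537/23.
DWL = ½ × 25 × (5937/23 − 4537/23) = 17500/23.

Deadweight loss = 17500/23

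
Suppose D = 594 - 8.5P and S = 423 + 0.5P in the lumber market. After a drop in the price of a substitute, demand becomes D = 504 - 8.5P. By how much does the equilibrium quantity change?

ΔQ = -5

Original equilibrium: P* = 19, Q* = 432.5.
New equilibrium: 504 - 8.5P = 423 + 0.5P, so 81 = 9P and P' = 9; Q' = 504 − 8.5(9) = 427.5.
Change in quantity: 427.5 − 432.5 = -5.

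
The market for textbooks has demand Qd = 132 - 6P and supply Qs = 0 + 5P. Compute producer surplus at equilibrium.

Producer surplus = 360

Equilibrium: 132 - 6P = 0 + 5P gives P* = 12, Q* = 60.
Supply starts at P = 0 (where Qs = 0).
PS = ½(12 − 0)(60) = 360.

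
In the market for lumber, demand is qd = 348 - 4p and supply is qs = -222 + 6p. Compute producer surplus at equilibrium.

Producer surplus = 1200

Equilibrium: 348 - 4p = -222 + 6p gives p* = 57, q* = 120.
Supply starts at p = 37 (where qs = 0).
PS = ½(57 − 37)(120) = 1200.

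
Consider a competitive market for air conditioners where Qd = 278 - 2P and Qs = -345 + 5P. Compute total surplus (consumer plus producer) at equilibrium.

Total surplus = 3500

Equilibrium: 278 - 2P = -345 + 5P gives P* = 89, Q* = 100.
Demand choke price: P = 139; supply starts at P = 69.
CS = ½(139 − 89)(100) = 2500; PS = ½(89 − 69)(100) = 1000.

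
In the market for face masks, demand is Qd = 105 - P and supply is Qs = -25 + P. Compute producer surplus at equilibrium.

Equilibrium: 105 - P = -25 + P gives P* = 65, Q* = 40.
Supply starts at P = 25 (where Qs = 0).
PS = ½(65 − 25)(40) = 800.

Producer surplus = 800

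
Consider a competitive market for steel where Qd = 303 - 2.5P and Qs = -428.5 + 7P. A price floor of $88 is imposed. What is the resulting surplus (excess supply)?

Surplus = 104.5

Equilibrium price would be P* = 77, so the floor at 88 binds.
At P = 88: Qd = 83, Qs = 187.5.
Surplus = 187.5 − 83 = 104.5.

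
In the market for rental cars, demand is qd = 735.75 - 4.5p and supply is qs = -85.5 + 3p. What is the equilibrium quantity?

q* = 243

Set qd = qs: 735.75 - 4.5p = -85.5 + 3p.
821.25 = 7.5p, so p* = 109.5.
q* = 735.75 − 4.5(109.5) = 243.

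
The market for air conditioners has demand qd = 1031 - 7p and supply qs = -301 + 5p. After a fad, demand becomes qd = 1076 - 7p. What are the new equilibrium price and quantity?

Original equilibrium: p* = 111, q* = 254.
New equilibrium: 1076 - 7p = -301 + 5p, so 1377 = 12p and p' = 114.75; q' = 1076 − 7(114.75) = 272.75.

p' = 114.75, q' = 272.75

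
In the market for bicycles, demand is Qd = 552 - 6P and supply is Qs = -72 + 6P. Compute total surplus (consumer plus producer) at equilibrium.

Equilibrium: 552 - 6P = -72 + 6P gives P* = 52, Q* = 240.
Demand choke price: P = 92; supply starts at P = 12.
CS = ½(92 − 52)(240) = 4800; PS = ½(52 − 12)(240) = 4800.

Total surplus = 9600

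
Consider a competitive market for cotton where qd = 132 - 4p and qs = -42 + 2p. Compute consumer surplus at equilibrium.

Consumer surplus = 32

Equilibrium: 132 - 4p = -42 + 2p gives p* = 29, q* = 16.
Demand choke price (qd = 0): p = 33.
CS = ½(33 − 29)(16) = 32.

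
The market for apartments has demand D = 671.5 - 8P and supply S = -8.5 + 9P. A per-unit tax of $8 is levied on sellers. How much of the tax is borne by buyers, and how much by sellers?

Pre-tax equilibrium: P* = 40, Q* = 351.5.
Tax on sellers shifts supply to S = -8.5 + 9(P − 8) = -80.5 + 9P.
671.5 - 8P = -80.5 + 9P gives buyer price Pb = 752/17; sellers receive Ps = 752/17 − 8 = 616/17.
New quantity: Q = 671.5 − 8(752/17) = 10799/34.
Buyer burden = 752/17 − 40 = 72/17; seller burden = 40 − 616/17 = 64/17.

Buyers bear 72/17, sellers bear 64/17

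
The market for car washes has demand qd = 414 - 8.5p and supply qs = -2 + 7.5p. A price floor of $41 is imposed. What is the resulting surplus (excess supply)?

Equilibrium price would be p* = 26, so the floor at 41 binds.
At p = 41: qd = 65.5, qs = 305.5.
Surplus = 305.5 − 65.5 = 240.

Surplus = 240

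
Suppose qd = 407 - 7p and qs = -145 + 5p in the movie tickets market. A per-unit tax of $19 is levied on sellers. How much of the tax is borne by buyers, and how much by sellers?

Pre-tax equilibrium: p* = 46, q* = 85.
Tax on sellers shifts supply to qs = -145 + 5(p − 19) = -240 + 5p.
407 - 7p = -240 + 5p gives buyer price pb = 647/12; sellers receive ps = 647/12 − 19 = 419/12.
New quantity: q = 407 − 7(647/12) = 355/12.
Buyer burden = 647/12 − 46 = 95/12; seller burden = 46 − 419/12 = 133/12.

Buyers bear 95/12, sellers bear 133/12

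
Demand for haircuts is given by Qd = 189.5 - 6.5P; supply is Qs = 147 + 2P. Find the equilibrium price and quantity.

P* = 5, Q* = 157

Set Qd = Qs: 189.5 - 6.5P = 147 + 2P.
42.5 = 8.5P, so P* = 5.
Q* = 189.5 − 6.5(5) = 157.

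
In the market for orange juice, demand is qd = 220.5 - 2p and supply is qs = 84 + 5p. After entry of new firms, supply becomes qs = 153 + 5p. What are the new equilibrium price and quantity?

Original equilibrium: p* = 19.5, q* = 181.5.
New equilibrium: 220.5 - 2p = 153 + 5p, so 67.5 = 7p and p' = 135/14; q' = 220.5 − 2(135/14) = 2817/14.

p' = 135/14, q' = 2817/14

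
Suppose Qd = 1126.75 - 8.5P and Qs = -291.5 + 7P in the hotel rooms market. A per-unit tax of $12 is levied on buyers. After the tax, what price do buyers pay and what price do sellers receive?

Pre-tax equilibrium: P* = 91.5, Q* = 349.
Tax on buyers shifts demand to Qd = 1126.75 − 8.5(P + 12) = 1024.75 - 8.5P.
1024.75 - 8.5P = -291.5 + 7P gives seller price Ps = 5265/62; buyers pay Pb = 5265/62 + 12 = 6009/62.
New quantity: Q = 1126.75 − 8.5(6009/62) = 9391/31.

Buyers pay 6009/62, sellers receive 5265/62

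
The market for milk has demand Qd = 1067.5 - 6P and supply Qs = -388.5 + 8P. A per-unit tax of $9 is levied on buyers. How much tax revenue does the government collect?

Pre-tax equilibrium: P* = 104, Q* = 443.5.
Tax on buyers shifts demand to Qd = 1067.5 − 6(P + 9) = 1013.5 - 6P.
1013.5 - 6P = -388.5 + 8P gives seller price Ps = 701/7; buyers pay Pb = 701/7 + 9 = 764/7.
New quantity: Q = 1067.5 − 6(764/7) = 5777/14.
Revenue = 9 × 5777/14 = 51993/14.

Tax revenue = 51993/14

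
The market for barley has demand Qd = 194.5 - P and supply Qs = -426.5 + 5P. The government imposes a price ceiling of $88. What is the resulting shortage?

Shortage = 93

Equilibrium price would be P* = 103.5, so the ceiling at 88 binds.
At P = 88: Qd = 194.5 − 1(88) = 106.5, Qs = -426.5 + 5(88) = 13.5.
Shortage = 106.5 − 13.5 = 93.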